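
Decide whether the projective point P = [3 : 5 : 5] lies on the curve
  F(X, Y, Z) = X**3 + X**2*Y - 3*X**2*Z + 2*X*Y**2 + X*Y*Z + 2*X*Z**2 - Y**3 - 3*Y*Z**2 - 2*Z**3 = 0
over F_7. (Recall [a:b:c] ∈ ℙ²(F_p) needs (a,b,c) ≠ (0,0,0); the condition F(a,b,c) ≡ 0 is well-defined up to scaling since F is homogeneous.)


F(3,5,5) ≡ 3 (mod 7); P is NOT on the curve.

Evaluate F(3, 5, 5) term-by-term (mod 7).
  X**3 ↦ 1·27·1·1 = 27
  X**2*Y ↦ 1·9·5·1 = 45
  -3*X**2*Z ↦ -3·9·1·5 = -135
  2*X*Y**2 ↦ 2·3·25·1 = 150
  X*Y*Z ↦ 1·3·5·5 = 75
  2*X*Z**2 ↦ 2·3·1·25 = 150
  -Y**3 ↦ -1·1·125·1 = -125
  -3*Y*Z**2 ↦ -3·1·5·25 = -375
  -2*Z**3 ↦ -2·1·1·125 = -250
Sum: F(3, 5, 5) = (27) + (45) + (-135) + (150) + (75) + (150) + (-125) + (-375) + (-250) = -438.
Reducing mod 7: -438 ≡ 3 (mod 7).
Since F(a, b, c) ≡ 3 ≠ 0 (mod 7), P does NOT lie on the curve.


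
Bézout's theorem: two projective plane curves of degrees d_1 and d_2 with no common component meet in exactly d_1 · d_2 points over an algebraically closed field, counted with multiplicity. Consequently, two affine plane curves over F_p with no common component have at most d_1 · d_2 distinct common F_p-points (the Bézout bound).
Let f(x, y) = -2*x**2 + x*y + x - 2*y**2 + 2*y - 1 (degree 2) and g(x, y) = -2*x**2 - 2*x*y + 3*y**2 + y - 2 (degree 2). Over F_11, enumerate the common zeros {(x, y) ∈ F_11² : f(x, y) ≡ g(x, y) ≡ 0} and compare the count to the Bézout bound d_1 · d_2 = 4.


Common zeros: ∅; count = 0; Bézout bound = 4.

deg(f) = 2, deg(g) = 2, so Bézout bound = 4.
Scan x ∈ F_11. For each x, list the y ∈ F_11 with f(x, y) ≡ 0 and those with g(x, y) ≡ 0 (mod 11); the common zeros in that column are the intersection.
  x = 0: f ≡ 0 at y ∈ ∅; g ≡ 0 at y ∈ {8, 10}; common: ∅.
  x = 1: f ≡ 0 at y ∈ {3, 4}; g ≡ 0 at y ∈ {5, 10}; common: ∅.
  x = 2: f ≡ 0 at y ∈ {6, 7}; g ≡ 0 at y ∈ ∅; common: ∅.
  x = 3: f ≡ 0 at y ∈ ∅; g ≡ 0 at y ∈ {1, 8}; common: ∅.
  x = 4: f ≡ 0 at y ∈ ∅; g ≡ 0 at y ∈ ∅; common: ∅.
  x = 5: f ≡ 0 at y ∈ {10}; g ≡ 0 at y ∈ {5, 9}; common: ∅.
  x = 6: f ≡ 0 at y ∈ {5, 10}; g ≡ 0 at y ∈ ∅; common: ∅.
  x = 7: f ≡ 0 at y ∈ {4, 6}; g ≡ 0 at y ∈ {1, 7}; common: ∅.
  x = 8: f ≡ 0 at y ∈ {0, 5}; g ≡ 0 at y ∈ {7, 9}; common: ∅.
  x = 9: f ≡ 0 at y ∈ {0}; g ≡ 0 at y ∈ ∅; common: ∅.
  x = 10: f ≡ 0 at y ∈ ∅; g ≡ 0 at y ∈ ∅; common: ∅.
Collecting: common zeros = ∅, so the count is 0.
Comparison with the Bézout bound: 0 ≤ 4 = deg(f)·deg(g), as expected for curves with no common component (the affine F_11-count falls short of the bound because intersections may lie at infinity, over extension fields, or carry multiplicity).


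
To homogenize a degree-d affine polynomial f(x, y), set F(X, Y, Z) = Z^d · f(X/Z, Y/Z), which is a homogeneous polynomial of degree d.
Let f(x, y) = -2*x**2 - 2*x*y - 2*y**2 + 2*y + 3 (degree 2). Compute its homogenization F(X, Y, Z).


F(X, Y, Z) = -2*X**2 - 2*X*Y - 2*Y**2 + 2*Y*Z + 3*Z**2

deg(f) = 2.
Substitute x = X/Z, y = Y/Z into f, then multiply by Z^2.
  monomial -2·x^2·y^0 ↦ -2·X^2·Y^0·Z^0.
  monomial -2·x^1·y^1 ↦ -2·X^1·Y^1·Z^0.
  monomial -2·x^0·y^2 ↦ -2·X^0·Y^2·Z^0.
  monomial 2·x^0·y^1 ↦ 2·X^0·Y^1·Z^1.
  monomial 3·x^0·y^0 ↦ 3·X^0·Y^0·Z^2.
Collecting: F(X, Y, Z) = -2*X**2 - 2*X*Y - 2*Y**2 + 2*Y*Z + 3*Z**2.


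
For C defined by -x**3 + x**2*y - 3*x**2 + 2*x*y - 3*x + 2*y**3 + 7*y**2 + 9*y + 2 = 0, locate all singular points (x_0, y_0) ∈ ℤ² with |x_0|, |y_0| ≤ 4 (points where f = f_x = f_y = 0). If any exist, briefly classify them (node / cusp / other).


Singular points: {(-1, -1)}; classification: node.

Compute partial derivatives:
  f_x = -3*x**2 + 2*x*y - 6*x + 2*y - 3.
  f_y = x**2 + 2*x + 6*y**2 + 14*y + 9.
Scan x_0 ∈ {−4, ..., 4}. For each x_0, f_y(x_0, y) is a polynomial in y; find its integer roots y ∈ {−4, ..., 4}, then test f_x and f at those candidates.
  x = -4: f_y(-4, y) = 6*y**2 + 14*y + 17; no integer root y with |y| ≤ 4.
  x = -3: f_y(-3, y) = 6*y**2 + 14*y + 12; no integer root y with |y| ≤ 4.
  x = -2: f_y(-2, y) = 6*y**2 + 14*y + 9; no integer root y with |y| ≤ 4.
  x = -1: f_y(-1, y) = 6*y**2 + 14*y + 8; vanishes at y ∈ {-1}. (-1, -1): f_x = 0, f = 0 — SINGULAR.
  x = 0: f_y(0, y) = 6*y**2 + 14*y + 9; no integer root y with |y| ≤ 4.
  x = 1: f_y(1, y) = 6*y**2 + 14*y + 12; no integer root y with |y| ≤ 4.
  x = 2: f_y(2, y) = 6*y**2 + 14*y + 17; no integer root y with |y| ≤ 4.
  x = 3: f_y(3, y) = 6*y**2 + 14*y + 24; no integer root y with |y| ≤ 4.
  x = 4: f_y(4, y) = 6*y**2 + 14*y + 33; no integer root y with |y| ≤ 4.
Only singular point on the grid: (-1, -1).
Classify: substitute x = -1 + u, y = -1 + v and expand: f = -u**3 + u**2*v - u**2 + 2*v**3 + v**2.
No constant or linear terms (consistent with a singular point). Quadratic part: -u**2 + v**2. Cubic part: -u**3 + u**2*v + 2*v**3.
The quadratic part v**2 - u**2 = (v − u)(v + u) splits into two distinct linear factors, so there are two distinct tangent lines y − -1 = ±(x − -1) — this is a node (ordinary double point).
Classification: node.


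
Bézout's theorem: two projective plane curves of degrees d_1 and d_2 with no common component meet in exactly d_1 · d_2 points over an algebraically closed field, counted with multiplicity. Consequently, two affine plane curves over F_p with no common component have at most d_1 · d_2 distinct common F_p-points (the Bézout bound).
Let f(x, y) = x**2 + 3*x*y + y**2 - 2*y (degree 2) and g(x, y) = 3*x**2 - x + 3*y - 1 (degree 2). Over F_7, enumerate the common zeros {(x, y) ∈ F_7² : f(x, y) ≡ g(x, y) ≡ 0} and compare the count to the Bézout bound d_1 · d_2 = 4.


Common zeros: {(1, 2), (6, 6)}; count = 2; Bézout bound = 4.

deg(f) = 2, deg(g) = 2, so Bézout bound = 4.
Scan x ∈ F_7. For each x, list the y ∈ F_7 with f(x, y) ≡ 0 and those with g(x, y) ≡ 0 (mod 7); the common zeros in that column are the intersection.
  x = 0: f ≡ 0 at y ∈ {0, 2}; g ≡ 0 at y ∈ {5}; common: ∅.
  x = 1: f ≡ 0 at y ∈ {2, 4}; g ≡ 0 at y ∈ {2}; common: {2}.
  x = 2: f ≡ 0 at y ∈ {5}; g ≡ 0 at y ∈ {4}; common: ∅.
  x = 3: f ≡ 0 at y ∈ ∅; g ≡ 0 at y ∈ {4}; common: ∅.
  x = 4: f ≡ 0 at y ∈ {5, 6}; g ≡ 0 at y ∈ {2}; common: ∅.
  x = 5: f ≡ 0 at y ∈ ∅; g ≡ 0 at y ∈ {5}; common: ∅.
  x = 6: f ≡ 0 at y ∈ {6}; g ≡ 0 at y ∈ {6}; common: {6}.
Collecting: common zeros = {(1, 2), (6, 6)}, so the count is 2.
Comparison with the Bézout bound: 2 ≤ 4 = deg(f)·deg(g), as expected for curves with no common component (the affine F_7-count falls short of the bound because intersections may lie at infinity, over extension fields, or carry multiplicity).


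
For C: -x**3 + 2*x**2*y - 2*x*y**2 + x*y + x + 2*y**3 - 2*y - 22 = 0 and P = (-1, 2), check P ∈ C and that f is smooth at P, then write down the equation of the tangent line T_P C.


Tangent line at P: -16*x + 31*y - 78 = 0.

Step 1: f(-1, 2) = 0, so P lies on C.
Step 2: partial derivatives
  f_x(x, y) = -3*x**2 + 4*x*y - 2*y**2 + y + 1, f_y(x, y) = 2*x**2 - 4*x*y + x + 6*y**2 - 2.
  f_x(P) = -16, f_y(P) = 31 (gradient nonzero, so P is smooth).
Step 3: tangent line at P: -16·(x − -1) + 31·(y − 2) = 0.
Expanding: -16*x + 31*y - 78 = 0.


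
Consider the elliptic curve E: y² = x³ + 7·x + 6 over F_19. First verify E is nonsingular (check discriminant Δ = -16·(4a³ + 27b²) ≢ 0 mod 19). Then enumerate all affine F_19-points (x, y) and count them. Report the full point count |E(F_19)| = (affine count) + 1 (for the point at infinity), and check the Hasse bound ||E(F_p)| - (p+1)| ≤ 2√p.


Affine points = {(0, 5), (0, 14), (2, 3), (2, 16), (3, 4), (3, 15), (6, 6), (6, 13), (8, 2), (8, 17), (9, 0), (14, 6), (14, 13), (15, 3), (15, 16), (18, 6), (18, 13)}; affine count = 17; |E(F_19)| = 18.

Discriminant check: Δ ∝ 4a³ + 27b² = 4·7³ + 27·6² = 4·343 + 27·36 ≡ 7 (mod 19). Nonzero ⇒ E is nonsingular.
For each x ∈ F_19, compute rhs = x³ + 7·x + 6 mod 19, then count y ∈ F_19 with y² ≡ rhs.
  x = 0: rhs = 6, matching y values: 5, 14 (2 points).
  x = 1: rhs = 14, matching y values: none (0 points).
  x = 2: rhs = 9, matching y values: 3, 16 (2 points).
  x = 3: rhs = 16, matching y values: 4, 15 (2 points).
  x = 4: rhs = 3, matching y values: none (0 points).
  x = 5: rhs = 14, matching y values: none (0 points).
  x = 6: rhs = 17, matching y values: 6, 13 (2 points).
  x = 7: rhs = 18, matching y values: none (0 points).
  x = 8: rhs = 4, matching y values: 2, 17 (2 points).
  x = 9: rhs = 0, matching y values: 0 (1 points).
  x = 10: rhs = 12, matching y values: none (0 points).
  x = 11: rhs = 8, matching y values: none (0 points).
  x = 12: rhs = 13, matching y values: none (0 points).
  x = 13: rhs = 14, matching y values: none (0 points).
  x = 14: rhs = 17, matching y values: 6, 13 (2 points).
  x = 15: rhs = 9, matching y values: 3, 16 (2 points).
  x = 16: rhs = 15, matching y values: none (0 points).
  x = 17: rhs = 3, matching y values: none (0 points).
  x = 18: rhs = 17, matching y values: 6, 13 (2 points).
Total affine count: 17.
Full point count |E(F_19)| = 17 + 1 = 18.
Hasse bound: |18 − (19+1)| = |-2| = 2 ≤ 2√19 ≈ 8.7178 ✓.


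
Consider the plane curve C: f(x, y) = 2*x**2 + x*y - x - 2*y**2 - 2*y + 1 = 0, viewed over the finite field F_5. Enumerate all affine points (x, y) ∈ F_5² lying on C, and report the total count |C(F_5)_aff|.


Affine F_5-points: {(2, 1), (2, 4), (3, 1), (3, 2), (4, 2), (4, 4)}; count = 6.

For each of the 25 pairs (x, y) ∈ F_5², evaluate f(x, y) mod 5. Record the zeros.
  x = 0: [0↦1, 1↦2, 2↦4, 3↦2, 4↦1]  zeros at y ∈ ∅
  x = 1: [0↦2, 1↦4, 2↦2, 3↦1, 4↦1]  zeros at y ∈ ∅
  x = 2: [0↦2, 1↦0, 2↦4, 3↦4, 4↦0]  zeros at y ∈ {1, 4}
  x = 3: [0↦1, 1↦0, 2↦0, 3↦1, 4↦3]  zeros at y ∈ {1, 2}
  x = 4: [0↦4, 1↦4, 2↦0, 3↦2, 4↦0]  zeros at y ∈ {2, 4}
Collecting zeros: affine points = {(2, 1), (2, 4), (3, 1), (3, 2), (4, 2), (4, 4)}.
Total count |C(F_5)_aff| = 6.


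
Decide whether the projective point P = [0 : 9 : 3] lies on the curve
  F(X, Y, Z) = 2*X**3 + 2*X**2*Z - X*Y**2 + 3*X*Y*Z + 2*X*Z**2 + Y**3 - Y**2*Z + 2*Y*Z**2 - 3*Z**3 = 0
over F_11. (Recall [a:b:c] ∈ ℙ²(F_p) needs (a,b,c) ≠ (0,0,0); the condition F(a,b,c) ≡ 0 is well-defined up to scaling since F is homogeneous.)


F(0,9,3) ≡ 6 (mod 11); P is NOT on the curve.

Evaluate F(0, 9, 3) term-by-term (mod 11).
  2*X**3 ↦ 2·0·1·1 = 0
  2*X**2*Z ↦ 2·0·1·3 = 0
  -X*Y**2 ↦ -1·0·81·1 = 0
  3*X*Y*Z ↦ 3·0·9·3 = 0
  2*X*Z**2 ↦ 2·0·1·9 = 0
  Y**3 ↦ 1·1·729·1 = 729
  -Y**2*Z ↦ -1·1·81·3 = -243
  2*Y*Z**2 ↦ 2·1·9·9 = 162
  -3*Z**3 ↦ -3·1·1·27 = -81
Sum: F(0, 9, 3) = (0) + (0) + (0) + (0) + (0) + (729) + (-243) + (162) + (-81) = 567.
Reducing mod 11: 567 ≡ 6 (mod 11).
Since F(a, b, c) ≡ 6 ≠ 0 (mod 11), P does NOT lie on the curve.


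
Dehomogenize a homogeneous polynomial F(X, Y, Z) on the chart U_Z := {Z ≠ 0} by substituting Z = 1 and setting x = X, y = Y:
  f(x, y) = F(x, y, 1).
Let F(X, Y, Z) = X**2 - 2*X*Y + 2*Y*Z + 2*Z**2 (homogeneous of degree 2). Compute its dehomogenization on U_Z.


f(x, y) = x**2 - 2*x*y + 2*y + 2

On U_Z we set Z = 1. Each monomial c·X^i·Y^j·Z^k in F becomes c·x^i·y^j·1^k = c·x^i·y^j.
Substituting Z = 1: F(X, Y, 1) = x**2 - 2*x*y + 2*y + 2.
Note: deg(f) ≤ deg(F) = 2; strict inequality happens when F is divisible by Z (lost terms).


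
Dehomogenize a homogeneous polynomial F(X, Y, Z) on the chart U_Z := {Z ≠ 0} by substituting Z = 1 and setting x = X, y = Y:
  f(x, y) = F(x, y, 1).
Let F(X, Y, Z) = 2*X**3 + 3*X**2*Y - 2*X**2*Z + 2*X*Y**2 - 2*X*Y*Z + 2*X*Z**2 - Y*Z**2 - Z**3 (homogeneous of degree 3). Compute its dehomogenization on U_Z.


f(x, y) = 2*x**3 + 3*x**2*y - 2*x**2 + 2*x*y**2 - 2*x*y + 2*x - y - 1

On U_Z we set Z = 1. Each monomial c·X^i·Y^j·Z^k in F becomes c·x^i·y^j·1^k = c·x^i·y^j.
Substituting Z = 1: F(X, Y, 1) = 2*x**3 + 3*x**2*y - 2*x**2 + 2*x*y**2 - 2*x*y + 2*x - y - 1.
Note: deg(f) ≤ deg(F) = 3; strict inequality happens when F is divisible by Z (lost terms).


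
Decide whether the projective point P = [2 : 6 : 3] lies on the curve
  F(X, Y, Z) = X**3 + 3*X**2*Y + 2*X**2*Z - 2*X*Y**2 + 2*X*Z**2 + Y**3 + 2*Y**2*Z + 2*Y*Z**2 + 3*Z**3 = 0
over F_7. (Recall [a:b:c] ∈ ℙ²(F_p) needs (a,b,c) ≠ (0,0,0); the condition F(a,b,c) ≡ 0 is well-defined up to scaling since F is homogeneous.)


F(2,6,3) ≡ 1 (mod 7); P is NOT on the curve.

Evaluate F(2, 6, 3) term-by-term (mod 7).
  X**3 ↦ 1·8·1·1 = 8
  3*X**2*Y ↦ 3·4·6·1 = 72
  2*X**2*Z ↦ 2·4·1·3 = 24
  -2*X*Y**2 ↦ -2·2·36·1 = -144
  2*X*Z**2 ↦ 2·2·1·9 = 36
  Y**3 ↦ 1·1·216·1 = 216
  2*Y**2*Z ↦ 2·1·36·3 = 216
  2*Y*Z**2 ↦ 2·1·6·9 = 108
  3*Z**3 ↦ 3·1·1·27 = 81
Sum: F(2, 6, 3) = (8) + (72) + (24) + (-144) + (36) + (216) + (216) + (108) + (81) = 617.
Reducing mod 7: 617 ≡ 1 (mod 7).
Since F(a, b, c) ≡ 1 ≠ 0 (mod 7), P does NOT lie on the curve.


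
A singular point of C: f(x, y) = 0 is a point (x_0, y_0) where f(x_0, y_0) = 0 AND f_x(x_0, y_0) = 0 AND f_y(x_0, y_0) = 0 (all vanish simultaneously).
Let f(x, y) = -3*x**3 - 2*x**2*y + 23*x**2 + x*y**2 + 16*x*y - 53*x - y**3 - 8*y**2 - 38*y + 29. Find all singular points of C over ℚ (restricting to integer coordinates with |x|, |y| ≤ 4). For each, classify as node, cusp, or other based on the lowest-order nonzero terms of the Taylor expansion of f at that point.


Singular points: {(3, -2)}; classification: cusp.

Compute partial derivatives:
  f_x = -9*x**2 - 4*x*y + 46*x + y**2 + 16*y - 53.
  f_y = -2*x**2 + 2*x*y + 16*x - 3*y**2 - 16*y - 38.
Scan x_0 ∈ {−4, ..., 4}. For each x_0, f_y(x_0, y) is a polynomial in y; find its integer roots y ∈ {−4, ..., 4}, then test f_x and f at those candidates.
  x = -4: f_y(-4, y) = -3*y**2 - 24*y - 134; no integer root y with |y| ≤ 4.
  x = -3: f_y(-3, y) = -3*y**2 - 22*y - 104; no integer root y with |y| ≤ 4.
  x = -2: f_y(-2, y) = -3*y**2 - 20*y - 78; no integer root y with |y| ≤ 4.
  x = -1: f_y(-1, y) = -3*y**2 - 18*y - 56; no integer root y with |y| ≤ 4.
  x = 0: f_y(0, y) = -3*y**2 - 16*y - 38; no integer root y with |y| ≤ 4.
  x = 1: f_y(1, y) = -3*y**2 - 14*y - 24; no integer root y with |y| ≤ 4.
  x = 2: f_y(2, y) = -3*y**2 - 12*y - 14; no integer root y with |y| ≤ 4.
  x = 3: f_y(3, y) = -3*y**2 - 10*y - 8; vanishes at y ∈ {-2}. (3, -2): f_x = 0, f = 0 — SINGULAR.
  x = 4: f_y(4, y) = -3*y**2 - 8*y - 6; no integer root y with |y| ≤ 4.
Only singular point on the grid: (3, -2).
Classify: substitute x = 3 + u, y = -2 + v and expand: f = -3*u**3 - 2*u**2*v + u*v**2 - v**3 + v**2.
No constant or linear terms (consistent with a singular point). Quadratic part: v**2. Cubic part: -3*u**3 - 2*u**2*v + u*v**2 - v**3.
The quadratic part v**2 is a perfect square, so there is a single (double) tangent line v = 0, i.e. y = -2. Restricting the cubic part to that line (v = 0) leaves -3*u**3 ≠ 0, so f is not divisible by v and the branch is v² ≈ 3*u**3 to lowest order — this is a cusp.
Classification: cusp.


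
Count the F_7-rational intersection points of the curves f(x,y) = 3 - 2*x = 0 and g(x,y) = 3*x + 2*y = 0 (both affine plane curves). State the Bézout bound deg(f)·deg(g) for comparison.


Common zeros: {(5, 3)}; count = 1; Bézout bound = 1.

deg(f) = 1, deg(g) = 1, so Bézout bound = 1.
Scan x ∈ F_7. For each x, list the y ∈ F_7 with f(x, y) ≡ 0 and those with g(x, y) ≡ 0 (mod 7); the common zeros in that column are the intersection.
  x = 0: f ≡ 0 at y ∈ ∅; g ≡ 0 at y ∈ {0}; common: ∅.
  x = 1: f ≡ 0 at y ∈ ∅; g ≡ 0 at y ∈ {2}; common: ∅.
  x = 2: f ≡ 0 at y ∈ ∅; g ≡ 0 at y ∈ {4}; common: ∅.
  x = 3: f ≡ 0 at y ∈ ∅; g ≡ 0 at y ∈ {6}; common: ∅.
  x = 4: f ≡ 0 at y ∈ ∅; g ≡ 0 at y ∈ {1}; common: ∅.
  x = 5: f ≡ 0 at y ∈ {0, 1, 2, 3, 4, 5, 6}; g ≡ 0 at y ∈ {3}; common: {3}.
  x = 6: f ≡ 0 at y ∈ ∅; g ≡ 0 at y ∈ {5}; common: ∅.
Collecting: common zeros = {(5, 3)}, so the count is 1.
Comparison with the Bézout bound: 1 ≤ 1 = deg(f)·deg(g), as expected for curves with no common component (the bound is attained).


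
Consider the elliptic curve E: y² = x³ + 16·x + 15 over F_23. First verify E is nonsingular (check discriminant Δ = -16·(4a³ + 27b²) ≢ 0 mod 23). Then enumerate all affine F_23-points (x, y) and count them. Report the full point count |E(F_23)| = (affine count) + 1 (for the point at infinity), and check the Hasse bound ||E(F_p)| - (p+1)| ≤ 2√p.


Affine points = {(1, 3), (1, 20), (2, 3), (2, 20), (5, 6), (5, 17), (10, 5), (10, 18), (11, 2), (11, 21), (12, 7), (12, 16), (14, 4), (14, 19), (17, 5), (17, 18), (19, 5), (19, 18), (20, 3), (20, 20)}; affine count = 20; |E(F_23)| = 21.

Discriminant check: Δ ∝ 4a³ + 27b² = 4·16³ + 27·15² = 4·4096 + 27·225 ≡ 11 (mod 23). Nonzero ⇒ E is nonsingular.
For each x ∈ F_23, compute rhs = x³ + 16·x + 15 mod 23, then count y ∈ F_23 with y² ≡ rhs.
  x = 0: rhs = 15, matching y values: none (0 points).
  x = 1: rhs = 9, matching y values: 3, 20 (2 points).
  x = 2: rhs = 9, matching y values: 3, 20 (2 points).
  x = 3: rhs = 21, matching y values: none (0 points).
  x = 4: rhs = 5, matching y values: none (0 points).
  x = 5: rhs = 13, matching y values: 6, 17 (2 points).
  x = 6: rhs = 5, matching y values: none (0 points).
  x = 7: rhs = 10, matching y values: none (0 points).
  x = 8: rhs = 11, matching y values: none (0 points).
  x = 9: rhs = 14, matching y values: none (0 points).
  x = 10: rhs = 2, matching y values: 5, 18 (2 points).
  x = 11: rhs = 4, matching y values: 2, 21 (2 points).
  x = 12: rhs = 3, matching y values: 7, 16 (2 points).
  x = 13: rhs = 5, matching y values: none (0 points).
  x = 14: rhs = 16, matching y values: 4, 19 (2 points).
  x = 15: rhs = 19, matching y values: none (0 points).
  x = 16: rhs = 20, matching y values: none (0 points).
  x = 17: rhs = 2, matching y values: 5, 18 (2 points).
  x = 18: rhs = 17, matching y values: none (0 points).
  x = 19: rhs = 2, matching y values: 5, 18 (2 points).
  x = 20: rhs = 9, matching y values: 3, 20 (2 points).
  x = 21: rhs = 21, matching y values: none (0 points).
  x = 22: rhs = 21, matching y values: none (0 points).
Total affine count: 20.
Full point count |E(F_23)| = 20 + 1 = 21.
Hasse bound: |21 − (23+1)| = |-3| = 3 ≤ 2√23 ≈ 9.5917 ✓.


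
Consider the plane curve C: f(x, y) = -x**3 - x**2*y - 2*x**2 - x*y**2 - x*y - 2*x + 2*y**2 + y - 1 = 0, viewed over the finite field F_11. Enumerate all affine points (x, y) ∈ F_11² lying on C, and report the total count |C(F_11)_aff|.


Affine F_11-points: {(0, 6), (0, 10), (1, 3), (1, 9), (2, 9), (3, 5), (3, 6), (4, 8), (4, 10), (6, 10), (8, 3), (8, 9), (10, 0), (10, 7)}; count = 14.

For each of the 121 pairs (x, y) ∈ F_11², evaluate f(x, y) mod 11. Record the zeros.
  x = 0: [0↦10, 1↦2, 2↦9, 3↦9, 4↦2, 5↦10, 6↦0, 7↦5, 8↦3, 9↦5, 10↦0]  zeros at y ∈ {6, 10}
  x = 1: [0↦5, 1↦5, 2↦7, 3↦0, 4↦6, 5↦3, 6↦2, 7↦3, 8↦6, 9↦0, 10↦7]  zeros at y ∈ {3, 9}
  x = 2: [0↦1, 1↦7, 2↦2, 3↦8, 4↦3, 5↦9, 6↦4, 7↦10, 8↦5, 9↦0, 10↦6]  zeros at y ∈ {9}
  x = 3: [0↦3, 1↦2, 2↦10, 3↦5, 4↦9, 5↦0, 6↦0, 7↦9, 8↦5, 9↦10, 10↦2]  zeros at y ∈ {5, 6}
  x = 4: [0↦5, 1↦6, 2↦3, 3↦7, 4↦7, 5↦3, 6↦6, 7↦5, 8↦0, 9↦2, 10↦0]  zeros at y ∈ {8, 10}
  x = 5: [0↦1, 1↦2, 2↦8, 3↦8, 4↦2, 5↦1, 6↦5, 7↦3, 8↦6, 9↦3, 10↦5]  zeros at y ∈ ∅
  x = 6: [0↦7, 1↦6, 2↦8, 3↦2, 4↦10, 5↦10, 6↦2, 7↦8, 8↦6, 9↦7, 10↦0]  zeros at y ∈ {10}
  x = 7: [0↦6, 1↦1, 2↦8, 3↦5, 4↦3, 5↦2, 6↦2, 7↦3, 8↦5, 9↦8, 10↦1]  zeros at y ∈ ∅
  x = 8: [0↦3, 1↦3, 2↦2, 3↦0, 4↦8, 5↦4, 6↦10, 7↦4, 8↦8, 9↦0, 10↦2]  zeros at y ∈ {3, 9}
  x = 9: [0↦3, 1↦6, 2↦6, 3↦3, 4↦8, 5↦10, 6↦9, 7↦5, 8↦9, 9↦10, 10↦8]  zeros at y ∈ ∅
  x = 10: [0↦0, 1↦4, 2↦3, 3↦8, 4↦8, 5↦3, 6↦4, 7↦0, 8↦2, 9↦10, 10↦2]  zeros at y ∈ {0, 7}
Collecting zeros: affine points = {(0, 6), (0, 10), (1, 3), (1, 9), (2, 9), (3, 5), (3, 6), (4, 8), (4, 10), (6, 10), (8, 3), (8, 9), (10, 0), (10, 7)}.
Total count |C(F_11)_aff| = 14.


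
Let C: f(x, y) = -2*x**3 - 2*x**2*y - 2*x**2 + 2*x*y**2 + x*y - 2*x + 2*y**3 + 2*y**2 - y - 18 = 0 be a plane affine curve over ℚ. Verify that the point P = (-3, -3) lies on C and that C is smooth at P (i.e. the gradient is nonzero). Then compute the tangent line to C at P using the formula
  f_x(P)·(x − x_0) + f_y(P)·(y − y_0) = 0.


Tangent line at P: -65*x + 56*y - 27 = 0.

Step 1: f(-3, -3) = 0, so P lies on C.
Step 2: partial derivatives
  f_x(x, y) = -6*x**2 - 4*x*y - 4*x + 2*y**2 + y - 2, f_y(x, y) = -2*x**2 + 4*x*y + x + 6*y**2 + 4*y - 1.
  f_x(P) = -65, f_y(P) = 56 (gradient nonzero, so P is smooth).
Step 3: tangent line at P: -65·(x − -3) + 56·(y − -3) = 0.
Expanding: -65*x + 56*y - 27 = 0.


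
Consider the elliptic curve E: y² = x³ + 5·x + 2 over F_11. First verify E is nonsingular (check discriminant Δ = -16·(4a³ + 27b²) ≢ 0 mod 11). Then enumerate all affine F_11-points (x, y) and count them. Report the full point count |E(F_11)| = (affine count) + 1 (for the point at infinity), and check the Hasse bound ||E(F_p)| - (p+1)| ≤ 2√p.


Affine points = {(2, 3), (2, 8), (3, 0), (4, 3), (4, 8), (5, 3), (5, 8), (8, 2), (8, 9)}; affine count = 9; |E(F_11)| = 10.

Discriminant check: Δ ∝ 4a³ + 27b² = 4·5³ + 27·2² = 4·125 + 27·4 ≡ 3 (mod 11). Nonzero ⇒ E is nonsingular.
For each x ∈ F_11, compute rhs = x³ + 5·x + 2 mod 11, then count y ∈ F_11 with y² ≡ rhs.
  x = 0: rhs = 2, matching y values: none (0 points).
  x = 1: rhs = 8, matching y values: none (0 points).
  x = 2: rhs = 9, matching y values: 3, 8 (2 points).
  x = 3: rhs = 0, matching y values: 0 (1 points).
  x = 4: rhs = 9, matching y values: 3, 8 (2 points).
  x = 5: rhs = 9, matching y values: 3, 8 (2 points).
  x = 6: rhs = 6, matching y values: none (0 points).
  x = 7: rhs = 6, matching y values: none (0 points).
  x = 8: rhs = 4, matching y values: 2, 9 (2 points).
  x = 9: rhs = 6, matching y values: none (0 points).
  x = 10: rhs = 7, matching y values: none (0 points).
Total affine count: 9.
Full point count |E(F_11)| = 9 + 1 = 10.
Hasse bound: |10 − (11+1)| = |-2| = 2 ≤ 2√11 ≈ 6.6332 ✓.


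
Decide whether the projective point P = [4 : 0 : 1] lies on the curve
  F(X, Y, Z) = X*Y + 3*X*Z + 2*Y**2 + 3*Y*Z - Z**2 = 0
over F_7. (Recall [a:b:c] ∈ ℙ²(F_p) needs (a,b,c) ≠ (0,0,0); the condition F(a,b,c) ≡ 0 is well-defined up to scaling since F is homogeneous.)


F(4,0,1) ≡ 4 (mod 7); P is NOT on the curve.

Evaluate F(4, 0, 1) term-by-term (mod 7).
  X*Y ↦ 1·4·0·1 = 0
  3*X*Z ↦ 3·4·1·1 = 12
  2*Y**2 ↦ 2·1·0·1 = 0
  3*Y*Z ↦ 3·1·0·1 = 0
  -Z**2 ↦ -1·1·1·1 = -1
Sum: F(4, 0, 1) = (0) + (12) + (0) + (0) + (-1) = 11.
Reducing mod 7: 11 ≡ 4 (mod 7).
Since F(a, b, c) ≡ 4 ≠ 0 (mod 7), P does NOT lie on the curve.


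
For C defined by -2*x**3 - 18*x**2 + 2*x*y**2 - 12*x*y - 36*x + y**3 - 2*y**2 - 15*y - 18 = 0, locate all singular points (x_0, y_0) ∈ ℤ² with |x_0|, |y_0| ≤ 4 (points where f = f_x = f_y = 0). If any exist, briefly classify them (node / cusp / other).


Singular points: {(-3, 3)}; classification: cusp.

Compute partial derivatives:
  f_x = -6*x**2 - 36*x + 2*y**2 - 12*y - 36.
  f_y = 4*x*y - 12*x + 3*y**2 - 4*y - 15.
Scan x_0 ∈ {−4, ..., 4}. For each x_0, f_y(x_0, y) is a polynomial in y; find its integer roots y ∈ {−4, ..., 4}, then test f_x and f at those candidates.
  x = -4: f_y(-4, y) = 3*y**2 - 20*y + 33; vanishes at y ∈ {3}. (-4, 3): f_x = -6 ≠ 0.
  x = -3: f_y(-3, y) = 3*y**2 - 16*y + 21; vanishes at y ∈ {3}. (-3, 3): f_x = 0, f = 0 — SINGULAR.
  x = -2: f_y(-2, y) = 3*y**2 - 12*y + 9; vanishes at y ∈ {1, 3}. (-2, 1): f_x = 2 ≠ 0; (-2, 3): f_x = -6 ≠ 0.
  x = -1: f_y(-1, y) = 3*y**2 - 8*y - 3; vanishes at y ∈ {3}. (-1, 3): f_x = -24 ≠ 0.
  x = 0: f_y(0, y) = 3*y**2 - 4*y - 15; vanishes at y ∈ {3}. (0, 3): f_x = -54 ≠ 0.
  x = 1: f_y(1, y) = 3*y**2 - 27; vanishes at y ∈ {-3, 3}. (1, -3): f_x = -24 ≠ 0; (1, 3): f_x = -96 ≠ 0.
  x = 2: f_y(2, y) = 3*y**2 + 4*y - 39; vanishes at y ∈ {3}. (2, 3): f_x = -150 ≠ 0.
  x = 3: f_y(3, y) = 3*y**2 + 8*y - 51; vanishes at y ∈ {3}. (3, 3): f_x = -216 ≠ 0.
  x = 4: f_y(4, y) = 3*y**2 + 12*y - 63; vanishes at y ∈ {3}. (4, 3): f_x = -294 ≠ 0.
Only singular point on the grid: (-3, 3).
Classify: substitute x = -3 + u, y = 3 + v and expand: f = -2*u**3 + 2*u*v**2 + v**3 + v**2.
No constant or linear terms (consistent with a singular point). Quadratic part: v**2. Cubic part: -2*u**3 + 2*u*v**2 + v**3.
The quadratic part v**2 is a perfect square, so there is a single (double) tangent line v = 0, i.e. y = 3. Restricting the cubic part to that line (v = 0) leaves -2*u**3 ≠ 0, so f is not divisible by v and the branch is v² ≈ 2*u**3 to lowest order — this is a cusp.
Classification: cusp.


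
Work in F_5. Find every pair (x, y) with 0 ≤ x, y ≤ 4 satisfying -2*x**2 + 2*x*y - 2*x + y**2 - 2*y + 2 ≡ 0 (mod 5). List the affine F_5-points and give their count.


Affine F_5-points: {(0, 3), (0, 4), (2, 0), (2, 3), (3, 2), (3, 4)}; count = 6.

For each of the 25 pairs (x, y) ∈ F_5², evaluate f(x, y) mod 5. Record the zeros.
  x = 0: [0↦2, 1↦1, 2↦2, 3↦0, 4↦0]  zeros at y ∈ {3, 4}
  x = 1: [0↦3, 1↦4, 2↦2, 3↦2, 4↦4]  zeros at y ∈ ∅
  x = 2: [0↦0, 1↦3, 2↦3, 3↦0, 4↦4]  zeros at y ∈ {0, 3}
  x = 3: [0↦3, 1↦3, 2↦0, 3↦4, 4↦0]  zeros at y ∈ {2, 4}
  x = 4: [0↦2, 1↦4, 2↦3, 3↦4, 4↦2]  zeros at y ∈ ∅
Collecting zeros: affine points = {(0, 3), (0, 4), (2, 0), (2, 3), (3, 2), (3, 4)}.
Total count |C(F_5)_aff| = 6.


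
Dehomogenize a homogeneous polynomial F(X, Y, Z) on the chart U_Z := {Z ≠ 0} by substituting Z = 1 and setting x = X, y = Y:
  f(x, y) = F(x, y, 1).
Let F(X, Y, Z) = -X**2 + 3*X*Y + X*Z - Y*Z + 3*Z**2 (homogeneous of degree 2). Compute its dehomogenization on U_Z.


f(x, y) = -x**2 + 3*x*y + x - y + 3

On U_Z we set Z = 1. Each monomial c·X^i·Y^j·Z^k in F becomes c·x^i·y^j·1^k = c·x^i·y^j.
Substituting Z = 1: F(X, Y, 1) = -x**2 + 3*x*y + x - y + 3.
Note: deg(f) ≤ deg(F) = 2; strict inequality happens when F is divisible by Z (lost terms).


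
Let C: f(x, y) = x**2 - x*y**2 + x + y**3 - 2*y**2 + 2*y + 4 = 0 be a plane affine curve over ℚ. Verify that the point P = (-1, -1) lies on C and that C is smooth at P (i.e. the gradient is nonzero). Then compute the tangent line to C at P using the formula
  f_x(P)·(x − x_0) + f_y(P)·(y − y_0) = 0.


Tangent line at P: -2*x + 7*y + 5 = 0.

Step 1: f(-1, -1) = 0, so P lies on C.
Step 2: partial derivatives
  f_x(x, y) = 2*x - y**2 + 1, f_y(x, y) = -2*x*y + 3*y**2 - 4*y + 2.
  f_x(P) = -2, f_y(P) = 7 (gradient nonzero, so P is smooth).
Step 3: tangent line at P: -2·(x − -1) + 7·(y − -1) = 0.
Expanding: -2*x + 7*y + 5 = 0.


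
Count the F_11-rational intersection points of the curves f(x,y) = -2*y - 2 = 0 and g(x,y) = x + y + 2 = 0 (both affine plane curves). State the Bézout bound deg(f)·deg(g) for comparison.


Common zeros: {(10, 10)}; count = 1; Bézout bound = 1.

deg(f) = 1, deg(g) = 1, so Bézout bound = 1.
Scan x ∈ F_11. For each x, list the y ∈ F_11 with f(x, y) ≡ 0 and those with g(x, y) ≡ 0 (mod 11); the common zeros in that column are the intersection.
  x = 0: f ≡ 0 at y ∈ {10}; g ≡ 0 at y ∈ {9}; common: ∅.
  x = 1: f ≡ 0 at y ∈ {10}; g ≡ 0 at y ∈ {8}; common: ∅.
  x = 2: f ≡ 0 at y ∈ {10}; g ≡ 0 at y ∈ {7}; common: ∅.
  x = 3: f ≡ 0 at y ∈ {10}; g ≡ 0 at y ∈ {6}; common: ∅.
  x = 4: f ≡ 0 at y ∈ {10}; g ≡ 0 at y ∈ {5}; common: ∅.
  x = 5: f ≡ 0 at y ∈ {10}; g ≡ 0 at y ∈ {4}; common: ∅.
  x = 6: f ≡ 0 at y ∈ {10}; g ≡ 0 at y ∈ {3}; common: ∅.
  x = 7: f ≡ 0 at y ∈ {10}; g ≡ 0 at y ∈ {2}; common: ∅.
  x = 8: f ≡ 0 at y ∈ {10}; g ≡ 0 at y ∈ {1}; common: ∅.
  x = 9: f ≡ 0 at y ∈ {10}; g ≡ 0 at y ∈ {0}; common: ∅.
  x = 10: f ≡ 0 at y ∈ {10}; g ≡ 0 at y ∈ {10}; common: {10}.
Collecting: common zeros = {(10, 10)}, so the count is 1.
Comparison with the Bézout bound: 1 ≤ 1 = deg(f)·deg(g), as expected for curves with no common component (the bound is attained).


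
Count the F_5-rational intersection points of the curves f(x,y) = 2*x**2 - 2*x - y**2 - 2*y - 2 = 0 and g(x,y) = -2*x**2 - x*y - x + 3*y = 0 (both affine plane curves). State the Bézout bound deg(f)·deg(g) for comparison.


Common zeros: ∅; count = 0; Bézout bound = 4.

deg(f) = 2, deg(g) = 2, so Bézout bound = 4.
Scan x ∈ F_5. For each x, list the y ∈ F_5 with f(x, y) ≡ 0 and those with g(x, y) ≡ 0 (mod 5); the common zeros in that column are the intersection.
  x = 0: f ≡ 0 at y ∈ {1, 2}; g ≡ 0 at y ∈ {0}; common: ∅.
  x = 1: f ≡ 0 at y ∈ {1, 2}; g ≡ 0 at y ∈ {4}; common: ∅.
  x = 2: f ≡ 0 at y ∈ ∅; g ≡ 0 at y ∈ {0}; common: ∅.
  x = 3: f ≡ 0 at y ∈ {0, 3}; g ≡ 0 at y ∈ ∅; common: ∅.
  x = 4: f ≡ 0 at y ∈ ∅; g ≡ 0 at y ∈ {4}; common: ∅.
Collecting: common zeros = ∅, so the count is 0.
Comparison with the Bézout bound: 0 ≤ 4 = deg(f)·deg(g), as expected for curves with no common component (the affine F_5-count falls short of the bound because intersections may lie at infinity, over extension fields, or carry multiplicity).


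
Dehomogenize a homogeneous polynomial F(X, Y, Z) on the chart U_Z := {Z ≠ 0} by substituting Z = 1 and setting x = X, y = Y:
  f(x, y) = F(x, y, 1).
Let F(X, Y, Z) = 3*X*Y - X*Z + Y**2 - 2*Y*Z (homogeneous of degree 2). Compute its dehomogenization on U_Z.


f(x, y) = 3*x*y - x + y**2 - 2*y

On U_Z we set Z = 1. Each monomial c·X^i·Y^j·Z^k in F becomes c·x^i·y^j·1^k = c·x^i·y^j.
Substituting Z = 1: F(X, Y, 1) = 3*x*y - x + y**2 - 2*y.
Note: deg(f) ≤ deg(F) = 2; strict inequality happens when F is divisible by Z (lost terms).


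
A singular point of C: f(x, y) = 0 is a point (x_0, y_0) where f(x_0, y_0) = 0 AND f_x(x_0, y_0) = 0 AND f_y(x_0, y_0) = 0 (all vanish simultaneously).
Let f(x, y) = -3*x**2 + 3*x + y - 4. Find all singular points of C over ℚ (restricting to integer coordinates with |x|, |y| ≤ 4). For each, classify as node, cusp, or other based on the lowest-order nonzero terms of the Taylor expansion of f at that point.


No singular points in the scanned grid; C is smooth there.

Compute partial derivatives:
  f_x = 3 - 6*x.
  f_y = 1.
f_y = 1 is a nonzero constant, so f_y never vanishes: no point (x, y) can satisfy f = f_x = f_y = 0. In particular no (x, y) ∈ {−4, ..., 4}² is singular; the curve is smooth.


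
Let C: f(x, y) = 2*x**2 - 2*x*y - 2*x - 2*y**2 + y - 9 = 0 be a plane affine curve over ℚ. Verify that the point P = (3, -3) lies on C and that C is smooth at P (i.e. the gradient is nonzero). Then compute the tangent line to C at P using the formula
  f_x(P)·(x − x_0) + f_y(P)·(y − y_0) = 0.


Tangent line at P: 16*x + 7*y - 27 = 0.

Step 1: f(3, -3) = 0, so P lies on C.
Step 2: partial derivatives
  f_x(x, y) = 4*x - 2*y - 2, f_y(x, y) = -2*x - 4*y + 1.
  f_x(P) = 16, f_y(P) = 7 (gradient nonzero, so P is smooth).
Step 3: tangent line at P: 16·(x − 3) + 7·(y − -3) = 0.
Expanding: 16*x + 7*y - 27 = 0.


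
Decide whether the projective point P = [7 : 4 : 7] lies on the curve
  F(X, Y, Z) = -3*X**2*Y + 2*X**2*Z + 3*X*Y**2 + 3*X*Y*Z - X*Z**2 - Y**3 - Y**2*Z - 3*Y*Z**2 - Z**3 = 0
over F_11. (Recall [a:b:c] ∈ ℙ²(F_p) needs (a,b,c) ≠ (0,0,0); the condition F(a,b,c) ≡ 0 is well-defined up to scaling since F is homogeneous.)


F(7,4,7) ≡ 1 (mod 11); P is NOT on the curve.

Evaluate F(7, 4, 7) term-by-term (mod 11).
  -3*X**2*Y ↦ -3·49·4·1 = -588
  2*X**2*Z ↦ 2·49·1·7 = 686
  3*X*Y**2 ↦ 3·7·16·1 = 336
  3*X*Y*Z ↦ 3·7·4·7 = 588
  -X*Z**2 ↦ -1·7·1·49 = -343
  -Y**3 ↦ -1·1·64·1 = -64
  -Y**2*Z ↦ -1·1·16·7 = -112
  -3*Y*Z**2 ↦ -3·1·4·49 = -588
  -Z**3 ↦ -1·1·1·343 = -343
Sum: F(7, 4, 7) = (-588) + (686) + (336) + (588) + (-343) + (-64) + (-112) + (-588) + (-343) = -428.
Reducing mod 11: -428 ≡ 1 (mod 11).
Since F(a, b, c) ≡ 1 ≠ 0 (mod 11), P does NOT lie on the curve.


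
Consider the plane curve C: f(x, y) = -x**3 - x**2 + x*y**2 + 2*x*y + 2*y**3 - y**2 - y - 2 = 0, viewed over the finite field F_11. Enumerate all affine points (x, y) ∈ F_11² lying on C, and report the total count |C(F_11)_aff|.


Affine F_11-points: {(1, 9), (3, 7), (4, 10), (6, 5), (9, 7), (10, 2)}; count = 6.

For each of the 121 pairs (x, y) ∈ F_11², evaluate f(x, y) mod 11. Record the zeros.
  x = 0: [0↦9, 1↦9, 2↦8, 3↦7, 4↦7, 5↦9, 6↦3, 7↦1, 8↦4, 9↦2, 10↦7]  zeros at y ∈ ∅
  x = 1: [0↦7, 1↦10, 2↦3, 3↦9, 4↦7, 5↦9, 6↦5, 7↦7, 8↦5, 9↦0, 10↦4]  zeros at y ∈ {9}
  x = 2: [0↦8, 1↦3, 2↦1, 3↦3, 4↦10, 5↦1, 6↦10, 7↦5, 8↦9, 9↦1, 10↦4]  zeros at y ∈ ∅
  x = 3: [0↦6, 1↦4, 2↦7, 3↦5, 4↦10, 5↦1, 6↦1, 7↦0, 8↦10, 9↦10, 10↦1]  zeros at y ∈ {7}
  x = 4: [0↦6, 1↦7, 2↦4, 3↦9, 4↦1, 5↦3, 6↦5, 7↦8, 8↦2, 9↦10, 10↦0]  zeros at y ∈ {10}
  x = 5: [0↦2, 1↦6, 2↦8, 3↦9, 4↦10, 5↦1, 6↦5, 7↦1, 8↦1, 9↦6, 10↦6]  zeros at y ∈ ∅
  x = 6: [0↦10, 1↦6, 2↦2, 3↦10, 4↦9, 5↦0, 6↦6, 7↦6, 8↦1, 9↦3, 10↦2]  zeros at y ∈ {5}
  x = 7: [0↦2, 1↦1, 2↦2, 3↦6, 4↦3, 5↦5, 6↦2, 7↦6, 8↦7, 9↦6, 10↦4]  zeros at y ∈ ∅
  x = 8: [0↦5, 1↦7, 2↦2, 3↦2, 4↦8, 5↦10, 6↦9, 7↦6, 8↦2, 9↦9, 10↦6]  zeros at y ∈ ∅
  x = 9: [0↦2, 1↦7, 2↦7, 3↦3, 4↦7, 5↦9, 6↦10, 7↦0, 8↦2, 9↦6, 10↦2]  zeros at y ∈ {7}
  x = 10: [0↦9, 1↦6, 2↦0, 3↦3, 4↦5, 5↦7, 6↦10, 7↦4, 8↦1, 9↦2, 10↦8]  zeros at y ∈ {2}
Collecting zeros: affine points = {(1, 9), (3, 7), (4, 10), (6, 5), (9, 7), (10, 2)}.
Total count |C(F_11)_aff| = 6.


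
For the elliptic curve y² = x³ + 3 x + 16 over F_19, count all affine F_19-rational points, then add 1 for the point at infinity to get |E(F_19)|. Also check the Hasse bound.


Affine points = {(0, 4), (0, 15), (1, 1), (1, 18), (2, 7), (2, 12), (4, 4), (4, 15), (5, 2), (5, 17), (7, 0), (8, 1), (8, 18), (10, 1), (10, 18), (14, 3), (14, 16), (15, 4), (15, 15)}; affine count = 19; |E(F_19)| = 20.

Discriminant check: Δ ∝ 4a³ + 27b² = 4·3³ + 27·16² = 4·27 + 27·256 ≡ 9 (mod 19). Nonzero ⇒ E is nonsingular.
For each x ∈ F_19, compute rhs = x³ + 3·x + 16 mod 19, then count y ∈ F_19 with y² ≡ rhs.
  x = 0: rhs = 16, matching y values: 4, 15 (2 points).
  x = 1: rhs = 1, matching y values: 1, 18 (2 points).
  x = 2: rhs = 11, matching y values: 7, 12 (2 points).
  x = 3: rhs = 14, matching y values: none (0 points).
  x = 4: rhs = 16, matching y values: 4, 15 (2 points).
  x = 5: rhs = 4, matching y values: 2, 17 (2 points).
  x = 6: rhs = 3, matching y values: none (0 points).
  x = 7: rhs = 0, matching y values: 0 (1 points).
  x = 8: rhs = 1, matching y values: 1, 18 (2 points).
  x = 9: rhs = 12, matching y values: none (0 points).
  x = 10: rhs = 1, matching y values: 1, 18 (2 points).
  x = 11: rhs = 12, matching y values: none (0 points).
  x = 12: rhs = 13, matching y values: none (0 points).
  x = 13: rhs = 10, matching y values: none (0 points).
  x = 14: rhs = 9, matching y values: 3, 16 (2 points).
  x = 15: rhs = 16, matching y values: 4, 15 (2 points).
  x = 16: rhs = 18, matching y values: none (0 points).
  x = 17: rhs = 2, matching y values: none (0 points).
  x = 18: rhs = 12, matching y values: none (0 points).
Total affine count: 19.
Full point count |E(F_19)| = 19 + 1 = 20.
Hasse bound: |20 − (19+1)| = |0| = 0 ≤ 2√19 ≈ 8.7178 ✓.


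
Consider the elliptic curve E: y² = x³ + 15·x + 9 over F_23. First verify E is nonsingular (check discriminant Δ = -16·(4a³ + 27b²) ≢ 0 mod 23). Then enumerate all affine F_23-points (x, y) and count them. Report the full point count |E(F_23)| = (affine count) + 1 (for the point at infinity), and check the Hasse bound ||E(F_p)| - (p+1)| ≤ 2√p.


Affine points = {(0, 3), (0, 20), (1, 5), (1, 18), (2, 1), (2, 22), (3, 9), (3, 14), (4, 8), (4, 15), (5, 5), (5, 18), (6, 4), (6, 19), (10, 3), (10, 20), (12, 10), (12, 13), (13, 3), (13, 20), (17, 5), (17, 18), (18, 4), (18, 19), (19, 0), (20, 11), (20, 12), (22, 4), (22, 19)}; affine count = 29; |E(F_23)| = 30.

Discriminant check: Δ ∝ 4a³ + 27b² = 4·15³ + 27·9² = 4·3375 + 27·81 ≡ 1 (mod 23). Nonzero ⇒ E is nonsingular.
For each x ∈ F_23, compute rhs = x³ + 15·x + 9 mod 23, then count y ∈ F_23 with y² ≡ rhs.
  x = 0: rhs = 9, matching y values: 3, 20 (2 points).
  x = 1: rhs = 2, matching y values: 5, 18 (2 points).
  x = 2: rhs = 1, matching y values: 1, 22 (2 points).
  x = 3: rhs = 12, matching y values: 9, 14 (2 points).
  x = 4: rhs = 18, matching y values: 8, 15 (2 points).
  x = 5: rhs = 2, matching y values: 5, 18 (2 points).
  x = 6: rhs = 16, matching y values: 4, 19 (2 points).
  x = 7: rhs = 20, matching y values: none (0 points).
  x = 8: rhs = 20, matching y values: none (0 points).
  x = 9: rhs = 22, matching y values: none (0 points).
  x = 10: rhs = 9, matching y values: 3, 20 (2 points).
  x = 11: rhs = 10, matching y values: none (0 points).
  x = 12: rhs = 8, matching y values: 10, 13 (2 points).
  x = 13: rhs = 9, matching y values: 3, 20 (2 points).
  x = 14: rhs = 19, matching y values: none (0 points).
  x = 15: rhs = 21, matching y values: none (0 points).
  x = 16: rhs = 21, matching y values: none (0 points).
  x = 17: rhs = 2, matching y values: 5, 18 (2 points).
  x = 18: rhs = 16, matching y values: 4, 19 (2 points).
  x = 19: rhs = 0, matching y values: 0 (1 points).
  x = 20: rhs = 6, matching y values: 11, 12 (2 points).
  x = 21: rhs = 17, matching y values: none (0 points).
  x = 22: rhs = 16, matching y values: 4, 19 (2 points).
Total affine count: 29.
Full point count |E(F_23)| = 29 + 1 = 30.
Hasse bound: |30 − (23+1)| = |6| = 6 ≤ 2√23 ≈ 9.5917 ✓.


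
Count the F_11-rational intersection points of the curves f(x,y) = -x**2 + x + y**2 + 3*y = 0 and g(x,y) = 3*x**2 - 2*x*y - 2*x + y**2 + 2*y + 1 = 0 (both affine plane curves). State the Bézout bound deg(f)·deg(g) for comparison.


Common zeros: {(1, 8), (3, 4)}; count = 2; Bézout bound = 4.

deg(f) = 2, deg(g) = 2, so Bézout bound = 4.
Scan x ∈ F_11. For each x, list the y ∈ F_11 with f(x, y) ≡ 0 and those with g(x, y) ≡ 0 (mod 11); the common zeros in that column are the intersection.
  x = 0: f ≡ 0 at y ∈ {0, 8}; g ≡ 0 at y ∈ {10}; common: ∅.
  x = 1: f ≡ 0 at y ∈ {0, 8}; g ≡ 0 at y ∈ {3, 8}; common: {8}.
  x = 2: f ≡ 0 at y ∈ ∅; g ≡ 0 at y ∈ {6, 7}; common: ∅.
  x = 3: f ≡ 0 at y ∈ {4}; g ≡ 0 at y ∈ {0, 4}; common: {4}.
  x = 4: f ≡ 0 at y ∈ ∅; g ≡ 0 at y ∈ {2, 4}; common: ∅.
  x = 5: f ≡ 0 at y ∈ {9, 10}; g ≡ 0 at y ∈ {0, 8}; common: ∅.
  x = 6: f ≡ 0 at y ∈ ∅; g ≡ 0 at y ∈ {1, 9}; common: ∅.
  x = 7: f ≡ 0 at y ∈ {9, 10}; g ≡ 0 at y ∈ {5, 7}; common: ∅.
  x = 8: f ≡ 0 at y ∈ ∅; g ≡ 0 at y ∈ {5, 9}; common: ∅.
  x = 9: f ≡ 0 at y ∈ {4}; g ≡ 0 at y ∈ {2, 3}; common: ∅.
  x = 10: f ≡ 0 at y ∈ ∅; g ≡ 0 at y ∈ {1, 6}; common: ∅.
Collecting: common zeros = {(1, 8), (3, 4)}, so the count is 2.
Comparison with the Bézout bound: 2 ≤ 4 = deg(f)·deg(g), as expected for curves with no common component (the affine F_11-count falls short of the bound because intersections may lie at infinity, over extension fields, or carry multiplicity).


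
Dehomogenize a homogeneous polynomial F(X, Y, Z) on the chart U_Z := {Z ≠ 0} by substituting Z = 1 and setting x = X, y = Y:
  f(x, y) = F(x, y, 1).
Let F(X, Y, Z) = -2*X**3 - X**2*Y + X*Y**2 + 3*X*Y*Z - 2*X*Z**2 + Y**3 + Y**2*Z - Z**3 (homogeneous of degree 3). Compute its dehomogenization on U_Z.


f(x, y) = -2*x**3 - x**2*y + x*y**2 + 3*x*y - 2*x + y**3 + y**2 - 1

On U_Z we set Z = 1. Each monomial c·X^i·Y^j·Z^k in F becomes c·x^i·y^j·1^k = c·x^i·y^j.
Substituting Z = 1: F(X, Y, 1) = -2*x**3 - x**2*y + x*y**2 + 3*x*y - 2*x + y**3 + y**2 - 1.
Note: deg(f) ≤ deg(F) = 3; strict inequality happens when F is divisible by Z (lost terms).
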